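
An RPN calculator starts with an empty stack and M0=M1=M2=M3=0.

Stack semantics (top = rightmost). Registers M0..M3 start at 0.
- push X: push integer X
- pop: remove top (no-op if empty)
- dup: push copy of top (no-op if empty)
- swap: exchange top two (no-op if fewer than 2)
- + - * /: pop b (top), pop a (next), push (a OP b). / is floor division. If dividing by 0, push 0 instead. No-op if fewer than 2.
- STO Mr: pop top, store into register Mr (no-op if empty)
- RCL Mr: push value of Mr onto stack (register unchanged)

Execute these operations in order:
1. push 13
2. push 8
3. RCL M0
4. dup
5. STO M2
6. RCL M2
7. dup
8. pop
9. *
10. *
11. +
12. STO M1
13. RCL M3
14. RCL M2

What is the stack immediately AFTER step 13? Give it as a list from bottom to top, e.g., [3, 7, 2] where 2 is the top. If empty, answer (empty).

After op 1 (push 13): stack=[13] mem=[0,0,0,0]
After op 2 (push 8): stack=[13,8] mem=[0,0,0,0]
After op 3 (RCL M0): stack=[13,8,0] mem=[0,0,0,0]
After op 4 (dup): stack=[13,8,0,0] mem=[0,0,0,0]
After op 5 (STO M2): stack=[13,8,0] mem=[0,0,0,0]
After op 6 (RCL M2): stack=[13,8,0,0] mem=[0,0,0,0]
After op 7 (dup): stack=[13,8,0,0,0] mem=[0,0,0,0]
After op 8 (pop): stack=[13,8,0,0] mem=[0,0,0,0]
After op 9 (*): stack=[13,8,0] mem=[0,0,0,0]
After op 10 (*): stack=[13,0] mem=[0,0,0,0]
After op 11 (+): stack=[13] mem=[0,0,0,0]
After op 12 (STO M1): stack=[empty] mem=[0,13,0,0]
After op 13 (RCL M3): stack=[0] mem=[0,13,0,0]

[0]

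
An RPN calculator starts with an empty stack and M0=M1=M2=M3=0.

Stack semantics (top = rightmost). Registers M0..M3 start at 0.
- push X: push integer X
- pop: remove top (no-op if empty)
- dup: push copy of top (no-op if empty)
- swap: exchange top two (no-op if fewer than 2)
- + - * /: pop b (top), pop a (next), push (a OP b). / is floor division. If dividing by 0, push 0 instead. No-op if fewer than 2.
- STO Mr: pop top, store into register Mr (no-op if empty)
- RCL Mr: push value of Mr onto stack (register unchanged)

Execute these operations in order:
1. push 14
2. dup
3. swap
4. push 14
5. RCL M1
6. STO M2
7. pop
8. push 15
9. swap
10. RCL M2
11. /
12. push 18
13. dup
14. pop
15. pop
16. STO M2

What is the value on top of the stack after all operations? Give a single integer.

After op 1 (push 14): stack=[14] mem=[0,0,0,0]
After op 2 (dup): stack=[14,14] mem=[0,0,0,0]
After op 3 (swap): stack=[14,14] mem=[0,0,0,0]
After op 4 (push 14): stack=[14,14,14] mem=[0,0,0,0]
After op 5 (RCL M1): stack=[14,14,14,0] mem=[0,0,0,0]
After op 6 (STO M2): stack=[14,14,14] mem=[0,0,0,0]
After op 7 (pop): stack=[14,14] mem=[0,0,0,0]
After op 8 (push 15): stack=[14,14,15] mem=[0,0,0,0]
After op 9 (swap): stack=[14,15,14] mem=[0,0,0,0]
After op 10 (RCL M2): stack=[14,15,14,0] mem=[0,0,0,0]
After op 11 (/): stack=[14,15,0] mem=[0,0,0,0]
After op 12 (push 18): stack=[14,15,0,18] mem=[0,0,0,0]
After op 13 (dup): stack=[14,15,0,18,18] mem=[0,0,0,0]
After op 14 (pop): stack=[14,15,0,18] mem=[0,0,0,0]
After op 15 (pop): stack=[14,15,0] mem=[0,0,0,0]
After op 16 (STO M2): stack=[14,15] mem=[0,0,0,0]

Answer: 15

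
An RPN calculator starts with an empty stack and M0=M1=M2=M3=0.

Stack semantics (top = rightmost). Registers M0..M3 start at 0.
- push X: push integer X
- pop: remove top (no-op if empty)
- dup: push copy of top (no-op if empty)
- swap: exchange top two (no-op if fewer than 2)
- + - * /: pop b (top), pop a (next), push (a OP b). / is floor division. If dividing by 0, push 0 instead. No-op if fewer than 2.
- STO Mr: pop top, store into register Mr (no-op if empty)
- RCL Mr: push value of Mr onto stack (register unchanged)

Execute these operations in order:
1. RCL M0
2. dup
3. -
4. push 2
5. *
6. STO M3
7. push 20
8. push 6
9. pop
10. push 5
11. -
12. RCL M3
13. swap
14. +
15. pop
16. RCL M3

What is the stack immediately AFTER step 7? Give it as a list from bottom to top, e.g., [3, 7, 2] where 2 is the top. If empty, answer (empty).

After op 1 (RCL M0): stack=[0] mem=[0,0,0,0]
After op 2 (dup): stack=[0,0] mem=[0,0,0,0]
After op 3 (-): stack=[0] mem=[0,0,0,0]
After op 4 (push 2): stack=[0,2] mem=[0,0,0,0]
After op 5 (*): stack=[0] mem=[0,0,0,0]
After op 6 (STO M3): stack=[empty] mem=[0,0,0,0]
After op 7 (push 20): stack=[20] mem=[0,0,0,0]

[20]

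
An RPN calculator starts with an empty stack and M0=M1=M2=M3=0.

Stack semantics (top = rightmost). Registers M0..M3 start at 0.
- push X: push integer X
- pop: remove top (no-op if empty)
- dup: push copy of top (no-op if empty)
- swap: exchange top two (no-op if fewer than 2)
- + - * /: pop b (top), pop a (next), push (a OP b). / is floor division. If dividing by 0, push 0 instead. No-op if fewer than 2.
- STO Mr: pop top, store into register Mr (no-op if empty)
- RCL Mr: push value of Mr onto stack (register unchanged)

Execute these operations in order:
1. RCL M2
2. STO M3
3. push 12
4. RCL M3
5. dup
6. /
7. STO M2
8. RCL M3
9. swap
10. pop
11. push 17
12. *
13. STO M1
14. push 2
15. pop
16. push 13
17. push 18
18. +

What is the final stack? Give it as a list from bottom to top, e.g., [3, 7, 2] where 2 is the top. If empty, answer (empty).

Answer: [31]

Derivation:
After op 1 (RCL M2): stack=[0] mem=[0,0,0,0]
After op 2 (STO M3): stack=[empty] mem=[0,0,0,0]
After op 3 (push 12): stack=[12] mem=[0,0,0,0]
After op 4 (RCL M3): stack=[12,0] mem=[0,0,0,0]
After op 5 (dup): stack=[12,0,0] mem=[0,0,0,0]
After op 6 (/): stack=[12,0] mem=[0,0,0,0]
After op 7 (STO M2): stack=[12] mem=[0,0,0,0]
After op 8 (RCL M3): stack=[12,0] mem=[0,0,0,0]
After op 9 (swap): stack=[0,12] mem=[0,0,0,0]
After op 10 (pop): stack=[0] mem=[0,0,0,0]
After op 11 (push 17): stack=[0,17] mem=[0,0,0,0]
After op 12 (*): stack=[0] mem=[0,0,0,0]
After op 13 (STO M1): stack=[empty] mem=[0,0,0,0]
After op 14 (push 2): stack=[2] mem=[0,0,0,0]
After op 15 (pop): stack=[empty] mem=[0,0,0,0]
After op 16 (push 13): stack=[13] mem=[0,0,0,0]
After op 17 (push 18): stack=[13,18] mem=[0,0,0,0]
After op 18 (+): stack=[31] mem=[0,0,0,0]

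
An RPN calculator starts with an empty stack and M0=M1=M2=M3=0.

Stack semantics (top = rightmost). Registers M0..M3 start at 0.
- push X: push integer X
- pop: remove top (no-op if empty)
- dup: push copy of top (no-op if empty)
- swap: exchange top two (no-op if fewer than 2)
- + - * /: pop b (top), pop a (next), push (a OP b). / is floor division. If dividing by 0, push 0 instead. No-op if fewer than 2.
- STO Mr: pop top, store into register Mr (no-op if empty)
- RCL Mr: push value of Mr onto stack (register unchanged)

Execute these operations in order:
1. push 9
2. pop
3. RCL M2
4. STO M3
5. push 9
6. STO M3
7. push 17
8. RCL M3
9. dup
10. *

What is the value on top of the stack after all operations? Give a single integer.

Answer: 81

Derivation:
After op 1 (push 9): stack=[9] mem=[0,0,0,0]
After op 2 (pop): stack=[empty] mem=[0,0,0,0]
After op 3 (RCL M2): stack=[0] mem=[0,0,0,0]
After op 4 (STO M3): stack=[empty] mem=[0,0,0,0]
After op 5 (push 9): stack=[9] mem=[0,0,0,0]
After op 6 (STO M3): stack=[empty] mem=[0,0,0,9]
After op 7 (push 17): stack=[17] mem=[0,0,0,9]
After op 8 (RCL M3): stack=[17,9] mem=[0,0,0,9]
After op 9 (dup): stack=[17,9,9] mem=[0,0,0,9]
After op 10 (*): stack=[17,81] mem=[0,0,0,9]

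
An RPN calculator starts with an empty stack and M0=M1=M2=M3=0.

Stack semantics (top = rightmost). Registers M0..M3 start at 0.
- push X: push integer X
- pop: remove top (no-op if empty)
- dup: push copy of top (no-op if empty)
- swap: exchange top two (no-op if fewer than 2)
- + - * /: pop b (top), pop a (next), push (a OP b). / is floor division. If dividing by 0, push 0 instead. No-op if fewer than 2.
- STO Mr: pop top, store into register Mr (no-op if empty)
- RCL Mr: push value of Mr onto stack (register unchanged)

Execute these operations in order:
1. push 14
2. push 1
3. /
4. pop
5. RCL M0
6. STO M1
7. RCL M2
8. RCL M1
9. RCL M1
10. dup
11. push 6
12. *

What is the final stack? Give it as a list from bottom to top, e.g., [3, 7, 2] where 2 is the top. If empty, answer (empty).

Answer: [0, 0, 0, 0]

Derivation:
After op 1 (push 14): stack=[14] mem=[0,0,0,0]
After op 2 (push 1): stack=[14,1] mem=[0,0,0,0]
After op 3 (/): stack=[14] mem=[0,0,0,0]
After op 4 (pop): stack=[empty] mem=[0,0,0,0]
After op 5 (RCL M0): stack=[0] mem=[0,0,0,0]
After op 6 (STO M1): stack=[empty] mem=[0,0,0,0]
After op 7 (RCL M2): stack=[0] mem=[0,0,0,0]
After op 8 (RCL M1): stack=[0,0] mem=[0,0,0,0]
After op 9 (RCL M1): stack=[0,0,0] mem=[0,0,0,0]
After op 10 (dup): stack=[0,0,0,0] mem=[0,0,0,0]
After op 11 (push 6): stack=[0,0,0,0,6] mem=[0,0,0,0]
After op 12 (*): stack=[0,0,0,0] mem=[0,0,0,0]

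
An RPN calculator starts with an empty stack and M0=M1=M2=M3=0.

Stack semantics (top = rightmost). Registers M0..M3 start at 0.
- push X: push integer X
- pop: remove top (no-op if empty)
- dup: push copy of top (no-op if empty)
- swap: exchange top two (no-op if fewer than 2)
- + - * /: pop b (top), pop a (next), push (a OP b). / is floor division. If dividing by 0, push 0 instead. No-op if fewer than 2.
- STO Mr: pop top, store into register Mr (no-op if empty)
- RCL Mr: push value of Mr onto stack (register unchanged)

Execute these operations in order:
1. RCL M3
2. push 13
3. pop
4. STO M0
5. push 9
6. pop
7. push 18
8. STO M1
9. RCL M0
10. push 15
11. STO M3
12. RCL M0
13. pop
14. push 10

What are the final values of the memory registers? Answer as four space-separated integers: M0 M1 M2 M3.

After op 1 (RCL M3): stack=[0] mem=[0,0,0,0]
After op 2 (push 13): stack=[0,13] mem=[0,0,0,0]
After op 3 (pop): stack=[0] mem=[0,0,0,0]
After op 4 (STO M0): stack=[empty] mem=[0,0,0,0]
After op 5 (push 9): stack=[9] mem=[0,0,0,0]
After op 6 (pop): stack=[empty] mem=[0,0,0,0]
After op 7 (push 18): stack=[18] mem=[0,0,0,0]
After op 8 (STO M1): stack=[empty] mem=[0,18,0,0]
After op 9 (RCL M0): stack=[0] mem=[0,18,0,0]
After op 10 (push 15): stack=[0,15] mem=[0,18,0,0]
After op 11 (STO M3): stack=[0] mem=[0,18,0,15]
After op 12 (RCL M0): stack=[0,0] mem=[0,18,0,15]
After op 13 (pop): stack=[0] mem=[0,18,0,15]
After op 14 (push 10): stack=[0,10] mem=[0,18,0,15]

Answer: 0 18 0 15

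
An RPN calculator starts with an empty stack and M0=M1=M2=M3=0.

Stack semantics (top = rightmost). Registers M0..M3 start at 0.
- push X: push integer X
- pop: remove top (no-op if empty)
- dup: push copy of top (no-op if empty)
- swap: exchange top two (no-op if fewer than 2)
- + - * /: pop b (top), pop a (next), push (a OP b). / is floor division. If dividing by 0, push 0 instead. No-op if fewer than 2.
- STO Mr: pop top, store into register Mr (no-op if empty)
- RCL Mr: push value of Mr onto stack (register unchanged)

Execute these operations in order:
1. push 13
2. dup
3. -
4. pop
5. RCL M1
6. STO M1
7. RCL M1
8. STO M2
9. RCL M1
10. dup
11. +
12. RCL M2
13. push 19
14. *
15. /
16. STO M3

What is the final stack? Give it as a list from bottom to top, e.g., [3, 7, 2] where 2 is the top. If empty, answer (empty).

Answer: (empty)

Derivation:
After op 1 (push 13): stack=[13] mem=[0,0,0,0]
After op 2 (dup): stack=[13,13] mem=[0,0,0,0]
After op 3 (-): stack=[0] mem=[0,0,0,0]
After op 4 (pop): stack=[empty] mem=[0,0,0,0]
After op 5 (RCL M1): stack=[0] mem=[0,0,0,0]
After op 6 (STO M1): stack=[empty] mem=[0,0,0,0]
After op 7 (RCL M1): stack=[0] mem=[0,0,0,0]
After op 8 (STO M2): stack=[empty] mem=[0,0,0,0]
After op 9 (RCL M1): stack=[0] mem=[0,0,0,0]
After op 10 (dup): stack=[0,0] mem=[0,0,0,0]
After op 11 (+): stack=[0] mem=[0,0,0,0]
After op 12 (RCL M2): stack=[0,0] mem=[0,0,0,0]
After op 13 (push 19): stack=[0,0,19] mem=[0,0,0,0]
After op 14 (*): stack=[0,0] mem=[0,0,0,0]
After op 15 (/): stack=[0] mem=[0,0,0,0]
After op 16 (STO M3): stack=[empty] mem=[0,0,0,0]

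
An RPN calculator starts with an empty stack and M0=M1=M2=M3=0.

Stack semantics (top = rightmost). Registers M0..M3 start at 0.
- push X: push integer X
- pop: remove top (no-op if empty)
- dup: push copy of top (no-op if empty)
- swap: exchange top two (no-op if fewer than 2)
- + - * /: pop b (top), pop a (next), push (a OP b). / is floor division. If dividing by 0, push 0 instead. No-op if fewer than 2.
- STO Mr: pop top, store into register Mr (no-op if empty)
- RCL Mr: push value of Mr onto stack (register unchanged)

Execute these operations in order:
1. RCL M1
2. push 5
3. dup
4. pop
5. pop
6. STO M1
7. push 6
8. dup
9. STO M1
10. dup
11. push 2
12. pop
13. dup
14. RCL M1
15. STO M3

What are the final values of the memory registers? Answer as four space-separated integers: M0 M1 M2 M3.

Answer: 0 6 0 6

Derivation:
After op 1 (RCL M1): stack=[0] mem=[0,0,0,0]
After op 2 (push 5): stack=[0,5] mem=[0,0,0,0]
After op 3 (dup): stack=[0,5,5] mem=[0,0,0,0]
After op 4 (pop): stack=[0,5] mem=[0,0,0,0]
After op 5 (pop): stack=[0] mem=[0,0,0,0]
After op 6 (STO M1): stack=[empty] mem=[0,0,0,0]
After op 7 (push 6): stack=[6] mem=[0,0,0,0]
After op 8 (dup): stack=[6,6] mem=[0,0,0,0]
After op 9 (STO M1): stack=[6] mem=[0,6,0,0]
After op 10 (dup): stack=[6,6] mem=[0,6,0,0]
After op 11 (push 2): stack=[6,6,2] mem=[0,6,0,0]
After op 12 (pop): stack=[6,6] mem=[0,6,0,0]
After op 13 (dup): stack=[6,6,6] mem=[0,6,0,0]
After op 14 (RCL M1): stack=[6,6,6,6] mem=[0,6,0,0]
After op 15 (STO M3): stack=[6,6,6] mem=[0,6,0,6]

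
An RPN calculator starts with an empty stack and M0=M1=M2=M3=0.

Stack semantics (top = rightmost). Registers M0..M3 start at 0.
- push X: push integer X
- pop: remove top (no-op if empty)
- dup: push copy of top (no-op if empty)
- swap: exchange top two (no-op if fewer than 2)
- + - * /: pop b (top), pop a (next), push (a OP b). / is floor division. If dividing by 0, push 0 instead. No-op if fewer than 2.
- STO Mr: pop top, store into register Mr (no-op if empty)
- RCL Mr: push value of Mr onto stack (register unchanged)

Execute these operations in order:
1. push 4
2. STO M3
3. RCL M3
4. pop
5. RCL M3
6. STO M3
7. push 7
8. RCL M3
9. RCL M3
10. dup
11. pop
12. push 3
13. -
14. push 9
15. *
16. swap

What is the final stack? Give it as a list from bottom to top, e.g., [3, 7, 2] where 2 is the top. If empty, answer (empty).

After op 1 (push 4): stack=[4] mem=[0,0,0,0]
After op 2 (STO M3): stack=[empty] mem=[0,0,0,4]
After op 3 (RCL M3): stack=[4] mem=[0,0,0,4]
After op 4 (pop): stack=[empty] mem=[0,0,0,4]
After op 5 (RCL M3): stack=[4] mem=[0,0,0,4]
After op 6 (STO M3): stack=[empty] mem=[0,0,0,4]
After op 7 (push 7): stack=[7] mem=[0,0,0,4]
After op 8 (RCL M3): stack=[7,4] mem=[0,0,0,4]
After op 9 (RCL M3): stack=[7,4,4] mem=[0,0,0,4]
After op 10 (dup): stack=[7,4,4,4] mem=[0,0,0,4]
After op 11 (pop): stack=[7,4,4] mem=[0,0,0,4]
After op 12 (push 3): stack=[7,4,4,3] mem=[0,0,0,4]
After op 13 (-): stack=[7,4,1] mem=[0,0,0,4]
After op 14 (push 9): stack=[7,4,1,9] mem=[0,0,0,4]
After op 15 (*): stack=[7,4,9] mem=[0,0,0,4]
After op 16 (swap): stack=[7,9,4] mem=[0,0,0,4]

Answer: [7, 9, 4]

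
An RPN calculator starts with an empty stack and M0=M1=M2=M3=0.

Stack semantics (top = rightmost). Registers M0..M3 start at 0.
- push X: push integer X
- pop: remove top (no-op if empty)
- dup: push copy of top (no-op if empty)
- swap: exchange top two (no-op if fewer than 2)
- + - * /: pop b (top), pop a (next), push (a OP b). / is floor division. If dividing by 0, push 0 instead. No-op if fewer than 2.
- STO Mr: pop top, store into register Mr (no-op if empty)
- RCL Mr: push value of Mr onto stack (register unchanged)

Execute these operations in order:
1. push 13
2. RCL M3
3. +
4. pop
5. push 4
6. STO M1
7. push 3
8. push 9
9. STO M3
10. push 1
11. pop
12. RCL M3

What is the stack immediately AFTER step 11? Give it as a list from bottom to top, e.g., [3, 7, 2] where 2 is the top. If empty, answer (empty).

After op 1 (push 13): stack=[13] mem=[0,0,0,0]
After op 2 (RCL M3): stack=[13,0] mem=[0,0,0,0]
After op 3 (+): stack=[13] mem=[0,0,0,0]
After op 4 (pop): stack=[empty] mem=[0,0,0,0]
After op 5 (push 4): stack=[4] mem=[0,0,0,0]
After op 6 (STO M1): stack=[empty] mem=[0,4,0,0]
After op 7 (push 3): stack=[3] mem=[0,4,0,0]
After op 8 (push 9): stack=[3,9] mem=[0,4,0,0]
After op 9 (STO M3): stack=[3] mem=[0,4,0,9]
After op 10 (push 1): stack=[3,1] mem=[0,4,0,9]
After op 11 (pop): stack=[3] mem=[0,4,0,9]

[3]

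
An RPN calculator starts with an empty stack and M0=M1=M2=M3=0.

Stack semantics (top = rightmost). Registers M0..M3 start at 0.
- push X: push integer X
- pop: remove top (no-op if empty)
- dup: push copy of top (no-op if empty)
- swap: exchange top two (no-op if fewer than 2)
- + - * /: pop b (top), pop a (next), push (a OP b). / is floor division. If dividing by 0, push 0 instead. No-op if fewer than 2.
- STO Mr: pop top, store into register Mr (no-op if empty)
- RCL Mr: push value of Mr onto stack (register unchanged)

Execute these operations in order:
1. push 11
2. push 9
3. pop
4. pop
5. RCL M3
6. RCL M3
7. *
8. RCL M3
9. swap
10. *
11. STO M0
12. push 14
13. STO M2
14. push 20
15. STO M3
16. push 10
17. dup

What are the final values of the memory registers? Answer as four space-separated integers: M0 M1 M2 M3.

After op 1 (push 11): stack=[11] mem=[0,0,0,0]
After op 2 (push 9): stack=[11,9] mem=[0,0,0,0]
After op 3 (pop): stack=[11] mem=[0,0,0,0]
After op 4 (pop): stack=[empty] mem=[0,0,0,0]
After op 5 (RCL M3): stack=[0] mem=[0,0,0,0]
After op 6 (RCL M3): stack=[0,0] mem=[0,0,0,0]
After op 7 (*): stack=[0] mem=[0,0,0,0]
After op 8 (RCL M3): stack=[0,0] mem=[0,0,0,0]
After op 9 (swap): stack=[0,0] mem=[0,0,0,0]
After op 10 (*): stack=[0] mem=[0,0,0,0]
After op 11 (STO M0): stack=[empty] mem=[0,0,0,0]
After op 12 (push 14): stack=[14] mem=[0,0,0,0]
After op 13 (STO M2): stack=[empty] mem=[0,0,14,0]
After op 14 (push 20): stack=[20] mem=[0,0,14,0]
After op 15 (STO M3): stack=[empty] mem=[0,0,14,20]
After op 16 (push 10): stack=[10] mem=[0,0,14,20]
After op 17 (dup): stack=[10,10] mem=[0,0,14,20]

Answer: 0 0 14 20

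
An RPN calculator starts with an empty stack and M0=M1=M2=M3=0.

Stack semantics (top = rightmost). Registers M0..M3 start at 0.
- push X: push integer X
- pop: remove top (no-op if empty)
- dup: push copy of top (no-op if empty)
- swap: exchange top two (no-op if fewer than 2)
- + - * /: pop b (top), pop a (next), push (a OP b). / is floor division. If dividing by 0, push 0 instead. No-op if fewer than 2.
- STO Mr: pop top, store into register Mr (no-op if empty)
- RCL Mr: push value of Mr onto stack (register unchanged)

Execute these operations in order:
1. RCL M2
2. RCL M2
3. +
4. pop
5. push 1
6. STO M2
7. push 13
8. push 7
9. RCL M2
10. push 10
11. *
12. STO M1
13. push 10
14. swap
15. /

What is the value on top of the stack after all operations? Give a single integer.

After op 1 (RCL M2): stack=[0] mem=[0,0,0,0]
After op 2 (RCL M2): stack=[0,0] mem=[0,0,0,0]
After op 3 (+): stack=[0] mem=[0,0,0,0]
After op 4 (pop): stack=[empty] mem=[0,0,0,0]
After op 5 (push 1): stack=[1] mem=[0,0,0,0]
After op 6 (STO M2): stack=[empty] mem=[0,0,1,0]
After op 7 (push 13): stack=[13] mem=[0,0,1,0]
After op 8 (push 7): stack=[13,7] mem=[0,0,1,0]
After op 9 (RCL M2): stack=[13,7,1] mem=[0,0,1,0]
After op 10 (push 10): stack=[13,7,1,10] mem=[0,0,1,0]
After op 11 (*): stack=[13,7,10] mem=[0,0,1,0]
After op 12 (STO M1): stack=[13,7] mem=[0,10,1,0]
After op 13 (push 10): stack=[13,7,10] mem=[0,10,1,0]
After op 14 (swap): stack=[13,10,7] mem=[0,10,1,0]
After op 15 (/): stack=[13,1] mem=[0,10,1,0]

Answer: 1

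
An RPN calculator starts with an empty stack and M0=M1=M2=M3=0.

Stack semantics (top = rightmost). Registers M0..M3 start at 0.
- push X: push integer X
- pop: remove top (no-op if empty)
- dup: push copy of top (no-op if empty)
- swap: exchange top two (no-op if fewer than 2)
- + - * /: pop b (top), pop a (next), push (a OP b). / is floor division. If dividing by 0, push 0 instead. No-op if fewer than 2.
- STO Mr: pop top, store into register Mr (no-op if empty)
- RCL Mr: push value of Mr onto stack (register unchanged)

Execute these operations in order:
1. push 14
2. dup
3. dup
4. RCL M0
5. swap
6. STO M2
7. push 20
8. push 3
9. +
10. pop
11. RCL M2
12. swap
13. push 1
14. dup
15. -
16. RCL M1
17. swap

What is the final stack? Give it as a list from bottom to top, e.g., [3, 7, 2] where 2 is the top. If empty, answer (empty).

Answer: [14, 14, 14, 0, 0, 0]

Derivation:
After op 1 (push 14): stack=[14] mem=[0,0,0,0]
After op 2 (dup): stack=[14,14] mem=[0,0,0,0]
After op 3 (dup): stack=[14,14,14] mem=[0,0,0,0]
After op 4 (RCL M0): stack=[14,14,14,0] mem=[0,0,0,0]
After op 5 (swap): stack=[14,14,0,14] mem=[0,0,0,0]
After op 6 (STO M2): stack=[14,14,0] mem=[0,0,14,0]
After op 7 (push 20): stack=[14,14,0,20] mem=[0,0,14,0]
After op 8 (push 3): stack=[14,14,0,20,3] mem=[0,0,14,0]
After op 9 (+): stack=[14,14,0,23] mem=[0,0,14,0]
After op 10 (pop): stack=[14,14,0] mem=[0,0,14,0]
After op 11 (RCL M2): stack=[14,14,0,14] mem=[0,0,14,0]
After op 12 (swap): stack=[14,14,14,0] mem=[0,0,14,0]
After op 13 (push 1): stack=[14,14,14,0,1] mem=[0,0,14,0]
After op 14 (dup): stack=[14,14,14,0,1,1] mem=[0,0,14,0]
After op 15 (-): stack=[14,14,14,0,0] mem=[0,0,14,0]
After op 16 (RCL M1): stack=[14,14,14,0,0,0] mem=[0,0,14,0]
After op 17 (swap): stack=[14,14,14,0,0,0] mem=[0,0,14,0]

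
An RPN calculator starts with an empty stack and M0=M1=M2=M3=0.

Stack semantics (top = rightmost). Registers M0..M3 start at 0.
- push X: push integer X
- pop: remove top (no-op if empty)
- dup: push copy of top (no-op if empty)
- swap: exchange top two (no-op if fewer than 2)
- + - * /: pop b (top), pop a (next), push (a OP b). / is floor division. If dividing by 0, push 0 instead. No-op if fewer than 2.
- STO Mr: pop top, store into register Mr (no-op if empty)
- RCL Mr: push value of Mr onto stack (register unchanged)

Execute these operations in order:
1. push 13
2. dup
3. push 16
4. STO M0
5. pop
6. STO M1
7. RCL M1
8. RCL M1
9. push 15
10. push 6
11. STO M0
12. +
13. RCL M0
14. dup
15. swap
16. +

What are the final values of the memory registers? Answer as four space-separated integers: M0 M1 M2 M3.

After op 1 (push 13): stack=[13] mem=[0,0,0,0]
After op 2 (dup): stack=[13,13] mem=[0,0,0,0]
After op 3 (push 16): stack=[13,13,16] mem=[0,0,0,0]
After op 4 (STO M0): stack=[13,13] mem=[16,0,0,0]
After op 5 (pop): stack=[13] mem=[16,0,0,0]
After op 6 (STO M1): stack=[empty] mem=[16,13,0,0]
After op 7 (RCL M1): stack=[13] mem=[16,13,0,0]
After op 8 (RCL M1): stack=[13,13] mem=[16,13,0,0]
After op 9 (push 15): stack=[13,13,15] mem=[16,13,0,0]
After op 10 (push 6): stack=[13,13,15,6] mem=[16,13,0,0]
After op 11 (STO M0): stack=[13,13,15] mem=[6,13,0,0]
After op 12 (+): stack=[13,28] mem=[6,13,0,0]
After op 13 (RCL M0): stack=[13,28,6] mem=[6,13,0,0]
After op 14 (dup): stack=[13,28,6,6] mem=[6,13,0,0]
After op 15 (swap): stack=[13,28,6,6] mem=[6,13,0,0]
After op 16 (+): stack=[13,28,12] mem=[6,13,0,0]

Answer: 6 13 0 0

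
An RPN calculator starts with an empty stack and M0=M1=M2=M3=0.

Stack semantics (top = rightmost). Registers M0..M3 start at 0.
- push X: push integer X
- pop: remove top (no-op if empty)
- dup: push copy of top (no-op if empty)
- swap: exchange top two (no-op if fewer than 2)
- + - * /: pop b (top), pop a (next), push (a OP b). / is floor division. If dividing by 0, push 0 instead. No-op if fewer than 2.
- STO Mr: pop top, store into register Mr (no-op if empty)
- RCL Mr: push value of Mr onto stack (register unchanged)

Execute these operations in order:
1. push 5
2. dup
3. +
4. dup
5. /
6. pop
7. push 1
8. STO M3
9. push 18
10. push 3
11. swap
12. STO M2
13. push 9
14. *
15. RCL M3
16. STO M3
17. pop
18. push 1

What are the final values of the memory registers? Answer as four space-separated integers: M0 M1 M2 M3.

Answer: 0 0 18 1

Derivation:
After op 1 (push 5): stack=[5] mem=[0,0,0,0]
After op 2 (dup): stack=[5,5] mem=[0,0,0,0]
After op 3 (+): stack=[10] mem=[0,0,0,0]
After op 4 (dup): stack=[10,10] mem=[0,0,0,0]
After op 5 (/): stack=[1] mem=[0,0,0,0]
After op 6 (pop): stack=[empty] mem=[0,0,0,0]
After op 7 (push 1): stack=[1] mem=[0,0,0,0]
After op 8 (STO M3): stack=[empty] mem=[0,0,0,1]
After op 9 (push 18): stack=[18] mem=[0,0,0,1]
After op 10 (push 3): stack=[18,3] mem=[0,0,0,1]
After op 11 (swap): stack=[3,18] mem=[0,0,0,1]
After op 12 (STO M2): stack=[3] mem=[0,0,18,1]
After op 13 (push 9): stack=[3,9] mem=[0,0,18,1]
After op 14 (*): stack=[27] mem=[0,0,18,1]
After op 15 (RCL M3): stack=[27,1] mem=[0,0,18,1]
After op 16 (STO M3): stack=[27] mem=[0,0,18,1]
After op 17 (pop): stack=[empty] mem=[0,0,18,1]
After op 18 (push 1): stack=[1] mem=[0,0,18,1]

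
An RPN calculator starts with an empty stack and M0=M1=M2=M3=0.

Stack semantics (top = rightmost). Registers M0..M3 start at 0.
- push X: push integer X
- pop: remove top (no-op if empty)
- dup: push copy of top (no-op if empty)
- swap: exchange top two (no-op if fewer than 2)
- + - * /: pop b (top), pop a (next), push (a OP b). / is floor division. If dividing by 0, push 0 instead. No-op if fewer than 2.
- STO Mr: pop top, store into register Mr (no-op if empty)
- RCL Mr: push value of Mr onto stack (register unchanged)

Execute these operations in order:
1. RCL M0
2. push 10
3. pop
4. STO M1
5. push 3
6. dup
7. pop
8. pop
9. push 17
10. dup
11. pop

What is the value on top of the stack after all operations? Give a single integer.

Answer: 17

Derivation:
After op 1 (RCL M0): stack=[0] mem=[0,0,0,0]
After op 2 (push 10): stack=[0,10] mem=[0,0,0,0]
After op 3 (pop): stack=[0] mem=[0,0,0,0]
After op 4 (STO M1): stack=[empty] mem=[0,0,0,0]
After op 5 (push 3): stack=[3] mem=[0,0,0,0]
After op 6 (dup): stack=[3,3] mem=[0,0,0,0]
After op 7 (pop): stack=[3] mem=[0,0,0,0]
After op 8 (pop): stack=[empty] mem=[0,0,0,0]
After op 9 (push 17): stack=[17] mem=[0,0,0,0]
After op 10 (dup): stack=[17,17] mem=[0,0,0,0]
After op 11 (pop): stack=[17] mem=[0,0,0,0]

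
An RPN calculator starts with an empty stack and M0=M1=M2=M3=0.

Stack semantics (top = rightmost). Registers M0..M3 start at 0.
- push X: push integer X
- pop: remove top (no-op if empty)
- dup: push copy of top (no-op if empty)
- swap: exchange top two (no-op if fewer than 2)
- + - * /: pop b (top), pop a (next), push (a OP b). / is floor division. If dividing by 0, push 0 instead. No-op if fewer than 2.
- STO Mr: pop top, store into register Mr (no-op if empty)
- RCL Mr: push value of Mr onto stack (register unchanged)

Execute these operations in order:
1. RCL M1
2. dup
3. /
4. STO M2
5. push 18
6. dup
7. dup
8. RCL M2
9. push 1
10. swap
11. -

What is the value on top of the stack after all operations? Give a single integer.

After op 1 (RCL M1): stack=[0] mem=[0,0,0,0]
After op 2 (dup): stack=[0,0] mem=[0,0,0,0]
After op 3 (/): stack=[0] mem=[0,0,0,0]
After op 4 (STO M2): stack=[empty] mem=[0,0,0,0]
After op 5 (push 18): stack=[18] mem=[0,0,0,0]
After op 6 (dup): stack=[18,18] mem=[0,0,0,0]
After op 7 (dup): stack=[18,18,18] mem=[0,0,0,0]
After op 8 (RCL M2): stack=[18,18,18,0] mem=[0,0,0,0]
After op 9 (push 1): stack=[18,18,18,0,1] mem=[0,0,0,0]
After op 10 (swap): stack=[18,18,18,1,0] mem=[0,0,0,0]
After op 11 (-): stack=[18,18,18,1] mem=[0,0,0,0]

Answer: 1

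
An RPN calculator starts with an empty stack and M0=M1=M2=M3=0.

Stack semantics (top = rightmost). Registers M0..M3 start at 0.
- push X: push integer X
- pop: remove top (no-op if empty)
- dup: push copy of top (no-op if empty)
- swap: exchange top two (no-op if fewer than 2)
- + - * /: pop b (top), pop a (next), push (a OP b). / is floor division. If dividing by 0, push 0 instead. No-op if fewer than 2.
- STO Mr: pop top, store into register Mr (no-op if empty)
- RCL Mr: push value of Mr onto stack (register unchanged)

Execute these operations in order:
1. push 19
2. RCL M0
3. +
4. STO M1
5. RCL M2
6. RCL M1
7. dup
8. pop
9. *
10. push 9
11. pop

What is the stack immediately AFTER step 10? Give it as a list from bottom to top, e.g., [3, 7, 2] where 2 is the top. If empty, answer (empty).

After op 1 (push 19): stack=[19] mem=[0,0,0,0]
After op 2 (RCL M0): stack=[19,0] mem=[0,0,0,0]
After op 3 (+): stack=[19] mem=[0,0,0,0]
After op 4 (STO M1): stack=[empty] mem=[0,19,0,0]
After op 5 (RCL M2): stack=[0] mem=[0,19,0,0]
After op 6 (RCL M1): stack=[0,19] mem=[0,19,0,0]
After op 7 (dup): stack=[0,19,19] mem=[0,19,0,0]
After op 8 (pop): stack=[0,19] mem=[0,19,0,0]
After op 9 (*): stack=[0] mem=[0,19,0,0]
After op 10 (push 9): stack=[0,9] mem=[0,19,0,0]

[0, 9]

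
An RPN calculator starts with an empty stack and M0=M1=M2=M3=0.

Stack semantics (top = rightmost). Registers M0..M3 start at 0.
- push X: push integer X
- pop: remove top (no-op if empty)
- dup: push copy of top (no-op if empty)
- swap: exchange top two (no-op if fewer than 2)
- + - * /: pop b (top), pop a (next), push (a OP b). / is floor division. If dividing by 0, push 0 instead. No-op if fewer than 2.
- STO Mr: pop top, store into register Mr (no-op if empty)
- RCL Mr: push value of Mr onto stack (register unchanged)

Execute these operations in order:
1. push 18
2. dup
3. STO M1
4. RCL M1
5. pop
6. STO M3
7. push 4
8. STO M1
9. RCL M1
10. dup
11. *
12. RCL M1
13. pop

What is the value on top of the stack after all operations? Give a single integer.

After op 1 (push 18): stack=[18] mem=[0,0,0,0]
After op 2 (dup): stack=[18,18] mem=[0,0,0,0]
After op 3 (STO M1): stack=[18] mem=[0,18,0,0]
After op 4 (RCL M1): stack=[18,18] mem=[0,18,0,0]
After op 5 (pop): stack=[18] mem=[0,18,0,0]
After op 6 (STO M3): stack=[empty] mem=[0,18,0,18]
After op 7 (push 4): stack=[4] mem=[0,18,0,18]
After op 8 (STO M1): stack=[empty] mem=[0,4,0,18]
After op 9 (RCL M1): stack=[4] mem=[0,4,0,18]
After op 10 (dup): stack=[4,4] mem=[0,4,0,18]
After op 11 (*): stack=[16] mem=[0,4,0,18]
After op 12 (RCL M1): stack=[16,4] mem=[0,4,0,18]
After op 13 (pop): stack=[16] mem=[0,4,0,18]

Answer: 16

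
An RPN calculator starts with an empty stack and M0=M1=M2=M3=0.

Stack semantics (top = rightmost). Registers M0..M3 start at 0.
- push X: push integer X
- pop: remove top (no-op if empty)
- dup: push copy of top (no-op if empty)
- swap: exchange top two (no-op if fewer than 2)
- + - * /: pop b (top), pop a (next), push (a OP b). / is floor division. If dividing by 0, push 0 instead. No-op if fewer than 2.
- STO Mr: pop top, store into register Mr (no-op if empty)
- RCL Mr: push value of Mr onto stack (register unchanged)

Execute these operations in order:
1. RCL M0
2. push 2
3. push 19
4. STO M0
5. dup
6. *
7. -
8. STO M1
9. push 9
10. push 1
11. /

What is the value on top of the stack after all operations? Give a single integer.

After op 1 (RCL M0): stack=[0] mem=[0,0,0,0]
After op 2 (push 2): stack=[0,2] mem=[0,0,0,0]
After op 3 (push 19): stack=[0,2,19] mem=[0,0,0,0]
After op 4 (STO M0): stack=[0,2] mem=[19,0,0,0]
After op 5 (dup): stack=[0,2,2] mem=[19,0,0,0]
After op 6 (*): stack=[0,4] mem=[19,0,0,0]
After op 7 (-): stack=[-4] mem=[19,0,0,0]
After op 8 (STO M1): stack=[empty] mem=[19,-4,0,0]
After op 9 (push 9): stack=[9] mem=[19,-4,0,0]
After op 10 (push 1): stack=[9,1] mem=[19,-4,0,0]
After op 11 (/): stack=[9] mem=[19,-4,0,0]

Answer: 9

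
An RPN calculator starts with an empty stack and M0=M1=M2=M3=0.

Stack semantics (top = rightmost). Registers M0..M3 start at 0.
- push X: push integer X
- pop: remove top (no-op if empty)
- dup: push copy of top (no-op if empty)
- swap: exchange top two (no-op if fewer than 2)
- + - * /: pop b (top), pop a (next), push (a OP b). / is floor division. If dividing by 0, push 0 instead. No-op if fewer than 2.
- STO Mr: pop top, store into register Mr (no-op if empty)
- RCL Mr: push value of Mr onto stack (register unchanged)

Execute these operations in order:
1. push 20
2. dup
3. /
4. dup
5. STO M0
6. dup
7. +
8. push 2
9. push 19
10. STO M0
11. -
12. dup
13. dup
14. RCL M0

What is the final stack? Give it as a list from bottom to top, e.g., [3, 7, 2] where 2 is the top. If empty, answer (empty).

After op 1 (push 20): stack=[20] mem=[0,0,0,0]
After op 2 (dup): stack=[20,20] mem=[0,0,0,0]
After op 3 (/): stack=[1] mem=[0,0,0,0]
After op 4 (dup): stack=[1,1] mem=[0,0,0,0]
After op 5 (STO M0): stack=[1] mem=[1,0,0,0]
After op 6 (dup): stack=[1,1] mem=[1,0,0,0]
After op 7 (+): stack=[2] mem=[1,0,0,0]
After op 8 (push 2): stack=[2,2] mem=[1,0,0,0]
After op 9 (push 19): stack=[2,2,19] mem=[1,0,0,0]
After op 10 (STO M0): stack=[2,2] mem=[19,0,0,0]
After op 11 (-): stack=[0] mem=[19,0,0,0]
After op 12 (dup): stack=[0,0] mem=[19,0,0,0]
After op 13 (dup): stack=[0,0,0] mem=[19,0,0,0]
After op 14 (RCL M0): stack=[0,0,0,19] mem=[19,0,0,0]

Answer: [0, 0, 0, 19]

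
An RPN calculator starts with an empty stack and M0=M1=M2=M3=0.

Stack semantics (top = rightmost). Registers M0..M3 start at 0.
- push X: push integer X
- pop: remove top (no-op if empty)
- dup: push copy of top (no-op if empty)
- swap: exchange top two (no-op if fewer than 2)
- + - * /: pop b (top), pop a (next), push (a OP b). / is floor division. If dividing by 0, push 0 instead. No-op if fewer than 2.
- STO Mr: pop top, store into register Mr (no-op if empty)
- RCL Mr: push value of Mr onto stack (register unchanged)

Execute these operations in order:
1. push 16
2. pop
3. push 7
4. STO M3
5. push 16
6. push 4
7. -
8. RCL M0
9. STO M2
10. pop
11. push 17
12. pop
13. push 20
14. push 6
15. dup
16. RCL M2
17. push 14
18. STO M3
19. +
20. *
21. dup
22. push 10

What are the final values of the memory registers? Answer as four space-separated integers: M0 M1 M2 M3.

Answer: 0 0 0 14

Derivation:
After op 1 (push 16): stack=[16] mem=[0,0,0,0]
After op 2 (pop): stack=[empty] mem=[0,0,0,0]
After op 3 (push 7): stack=[7] mem=[0,0,0,0]
After op 4 (STO M3): stack=[empty] mem=[0,0,0,7]
After op 5 (push 16): stack=[16] mem=[0,0,0,7]
After op 6 (push 4): stack=[16,4] mem=[0,0,0,7]
After op 7 (-): stack=[12] mem=[0,0,0,7]
After op 8 (RCL M0): stack=[12,0] mem=[0,0,0,7]
After op 9 (STO M2): stack=[12] mem=[0,0,0,7]
After op 10 (pop): stack=[empty] mem=[0,0,0,7]
After op 11 (push 17): stack=[17] mem=[0,0,0,7]
After op 12 (pop): stack=[empty] mem=[0,0,0,7]
After op 13 (push 20): stack=[20] mem=[0,0,0,7]
After op 14 (push 6): stack=[20,6] mem=[0,0,0,7]
After op 15 (dup): stack=[20,6,6] mem=[0,0,0,7]
After op 16 (RCL M2): stack=[20,6,6,0] mem=[0,0,0,7]
After op 17 (push 14): stack=[20,6,6,0,14] mem=[0,0,0,7]
After op 18 (STO M3): stack=[20,6,6,0] mem=[0,0,0,14]
After op 19 (+): stack=[20,6,6] mem=[0,0,0,14]
After op 20 (*): stack=[20,36] mem=[0,0,0,14]
After op 21 (dup): stack=[20,36,36] mem=[0,0,0,14]
After op 22 (push 10): stack=[20,36,36,10] mem=[0,0,0,14]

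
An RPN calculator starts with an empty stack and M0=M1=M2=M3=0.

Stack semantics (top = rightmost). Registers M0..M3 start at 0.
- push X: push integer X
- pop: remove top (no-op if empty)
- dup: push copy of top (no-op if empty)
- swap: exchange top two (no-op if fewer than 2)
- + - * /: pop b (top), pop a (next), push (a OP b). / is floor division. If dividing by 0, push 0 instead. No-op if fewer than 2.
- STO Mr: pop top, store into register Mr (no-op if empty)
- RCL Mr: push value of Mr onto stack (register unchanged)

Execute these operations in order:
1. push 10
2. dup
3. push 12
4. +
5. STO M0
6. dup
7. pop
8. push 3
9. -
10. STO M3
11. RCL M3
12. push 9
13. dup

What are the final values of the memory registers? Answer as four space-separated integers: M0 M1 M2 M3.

Answer: 22 0 0 7

Derivation:
After op 1 (push 10): stack=[10] mem=[0,0,0,0]
After op 2 (dup): stack=[10,10] mem=[0,0,0,0]
After op 3 (push 12): stack=[10,10,12] mem=[0,0,0,0]
After op 4 (+): stack=[10,22] mem=[0,0,0,0]
After op 5 (STO M0): stack=[10] mem=[22,0,0,0]
After op 6 (dup): stack=[10,10] mem=[22,0,0,0]
After op 7 (pop): stack=[10] mem=[22,0,0,0]
After op 8 (push 3): stack=[10,3] mem=[22,0,0,0]
After op 9 (-): stack=[7] mem=[22,0,0,0]
After op 10 (STO M3): stack=[empty] mem=[22,0,0,7]
After op 11 (RCL M3): stack=[7] mem=[22,0,0,7]
After op 12 (push 9): stack=[7,9] mem=[22,0,0,7]
After op 13 (dup): stack=[7,9,9] mem=[22,0,0,7]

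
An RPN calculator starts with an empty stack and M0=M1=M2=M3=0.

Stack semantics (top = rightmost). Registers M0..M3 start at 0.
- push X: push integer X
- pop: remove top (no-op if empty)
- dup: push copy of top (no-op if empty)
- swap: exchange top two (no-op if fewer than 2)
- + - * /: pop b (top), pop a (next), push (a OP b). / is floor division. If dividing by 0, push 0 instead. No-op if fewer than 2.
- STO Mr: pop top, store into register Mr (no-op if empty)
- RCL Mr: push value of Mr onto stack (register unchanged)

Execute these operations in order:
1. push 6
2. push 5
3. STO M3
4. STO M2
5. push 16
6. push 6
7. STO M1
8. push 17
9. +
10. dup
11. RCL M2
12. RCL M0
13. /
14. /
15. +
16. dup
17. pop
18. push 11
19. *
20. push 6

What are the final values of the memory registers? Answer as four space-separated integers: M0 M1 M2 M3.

After op 1 (push 6): stack=[6] mem=[0,0,0,0]
After op 2 (push 5): stack=[6,5] mem=[0,0,0,0]
After op 3 (STO M3): stack=[6] mem=[0,0,0,5]
After op 4 (STO M2): stack=[empty] mem=[0,0,6,5]
After op 5 (push 16): stack=[16] mem=[0,0,6,5]
After op 6 (push 6): stack=[16,6] mem=[0,0,6,5]
After op 7 (STO M1): stack=[16] mem=[0,6,6,5]
After op 8 (push 17): stack=[16,17] mem=[0,6,6,5]
After op 9 (+): stack=[33] mem=[0,6,6,5]
After op 10 (dup): stack=[33,33] mem=[0,6,6,5]
After op 11 (RCL M2): stack=[33,33,6] mem=[0,6,6,5]
After op 12 (RCL M0): stack=[33,33,6,0] mem=[0,6,6,5]
After op 13 (/): stack=[33,33,0] mem=[0,6,6,5]
After op 14 (/): stack=[33,0] mem=[0,6,6,5]
After op 15 (+): stack=[33] mem=[0,6,6,5]
After op 16 (dup): stack=[33,33] mem=[0,6,6,5]
After op 17 (pop): stack=[33] mem=[0,6,6,5]
After op 18 (push 11): stack=[33,11] mem=[0,6,6,5]
After op 19 (*): stack=[363] mem=[0,6,6,5]
After op 20 (push 6): stack=[363,6] mem=[0,6,6,5]

Answer: 0 6 6 5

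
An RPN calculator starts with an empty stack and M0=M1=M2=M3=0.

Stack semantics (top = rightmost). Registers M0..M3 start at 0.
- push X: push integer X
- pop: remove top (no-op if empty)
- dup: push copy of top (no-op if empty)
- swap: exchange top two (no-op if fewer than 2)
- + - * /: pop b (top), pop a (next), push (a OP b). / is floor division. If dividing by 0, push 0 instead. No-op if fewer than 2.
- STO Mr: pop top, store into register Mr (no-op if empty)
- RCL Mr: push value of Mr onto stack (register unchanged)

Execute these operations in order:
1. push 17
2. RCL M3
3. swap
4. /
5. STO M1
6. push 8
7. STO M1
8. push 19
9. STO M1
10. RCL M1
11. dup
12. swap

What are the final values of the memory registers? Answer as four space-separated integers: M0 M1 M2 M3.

After op 1 (push 17): stack=[17] mem=[0,0,0,0]
After op 2 (RCL M3): stack=[17,0] mem=[0,0,0,0]
After op 3 (swap): stack=[0,17] mem=[0,0,0,0]
After op 4 (/): stack=[0] mem=[0,0,0,0]
After op 5 (STO M1): stack=[empty] mem=[0,0,0,0]
After op 6 (push 8): stack=[8] mem=[0,0,0,0]
After op 7 (STO M1): stack=[empty] mem=[0,8,0,0]
After op 8 (push 19): stack=[19] mem=[0,8,0,0]
After op 9 (STO M1): stack=[empty] mem=[0,19,0,0]
After op 10 (RCL M1): stack=[19] mem=[0,19,0,0]
After op 11 (dup): stack=[19,19] mem=[0,19,0,0]
After op 12 (swap): stack=[19,19] mem=[0,19,0,0]

Answer: 0 19 0 0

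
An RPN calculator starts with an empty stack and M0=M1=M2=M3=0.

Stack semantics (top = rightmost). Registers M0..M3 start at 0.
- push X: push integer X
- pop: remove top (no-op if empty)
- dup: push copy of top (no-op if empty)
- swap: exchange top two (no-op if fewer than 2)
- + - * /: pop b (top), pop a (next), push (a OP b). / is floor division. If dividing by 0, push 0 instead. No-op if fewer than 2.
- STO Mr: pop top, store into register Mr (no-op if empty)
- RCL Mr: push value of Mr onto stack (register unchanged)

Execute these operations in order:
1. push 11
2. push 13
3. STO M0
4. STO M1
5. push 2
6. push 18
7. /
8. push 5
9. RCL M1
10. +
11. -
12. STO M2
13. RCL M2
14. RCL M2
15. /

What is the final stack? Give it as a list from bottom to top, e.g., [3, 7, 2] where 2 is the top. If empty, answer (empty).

Answer: [1]

Derivation:
After op 1 (push 11): stack=[11] mem=[0,0,0,0]
After op 2 (push 13): stack=[11,13] mem=[0,0,0,0]
After op 3 (STO M0): stack=[11] mem=[13,0,0,0]
After op 4 (STO M1): stack=[empty] mem=[13,11,0,0]
After op 5 (push 2): stack=[2] mem=[13,11,0,0]
After op 6 (push 18): stack=[2,18] mem=[13,11,0,0]
After op 7 (/): stack=[0] mem=[13,11,0,0]
After op 8 (push 5): stack=[0,5] mem=[13,11,0,0]
After op 9 (RCL M1): stack=[0,5,11] mem=[13,11,0,0]
After op 10 (+): stack=[0,16] mem=[13,11,0,0]
After op 11 (-): stack=[-16] mem=[13,11,0,0]
After op 12 (STO M2): stack=[empty] mem=[13,11,-16,0]
After op 13 (RCL M2): stack=[-16] mem=[13,11,-16,0]
After op 14 (RCL M2): stack=[-16,-16] mem=[13,11,-16,0]
After op 15 (/): stack=[1] mem=[13,11,-16,0]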